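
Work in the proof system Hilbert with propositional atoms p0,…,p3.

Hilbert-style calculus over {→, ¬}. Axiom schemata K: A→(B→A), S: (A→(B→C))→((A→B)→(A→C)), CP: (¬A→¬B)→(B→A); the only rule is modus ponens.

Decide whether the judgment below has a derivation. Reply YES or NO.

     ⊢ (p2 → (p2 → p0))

Search for a countermodel by truth-table:
  v=0000: Γ:[] Δ:[(p2 → (p2 → p0))=T] refutes=False
  v=0001: Γ:[] Δ:[(p2 → (p2 → p0))=T] refutes=False
  v=0010: Γ:[] Δ:[(p2 → (p2 → p0))=F] refutes=True  ← countermodel

Result: NO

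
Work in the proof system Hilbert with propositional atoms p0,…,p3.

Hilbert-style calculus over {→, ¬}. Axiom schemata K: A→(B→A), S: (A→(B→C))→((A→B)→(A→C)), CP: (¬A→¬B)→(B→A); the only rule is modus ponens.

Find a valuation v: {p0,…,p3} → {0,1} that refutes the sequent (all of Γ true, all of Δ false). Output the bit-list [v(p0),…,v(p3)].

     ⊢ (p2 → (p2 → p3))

Search for a countermodel by truth-table:
  v=0000: Γ:[] Δ:[(p2 → (p2 → p3))=T] refutes=False
  v=0001: Γ:[] Δ:[(p2 → (p2 → p3))=T] refutes=False
  v=0010: Γ:[] Δ:[(p2 → (p2 → p3))=F] refutes=True  ← countermodel

Result: [0, 0, 1, 0]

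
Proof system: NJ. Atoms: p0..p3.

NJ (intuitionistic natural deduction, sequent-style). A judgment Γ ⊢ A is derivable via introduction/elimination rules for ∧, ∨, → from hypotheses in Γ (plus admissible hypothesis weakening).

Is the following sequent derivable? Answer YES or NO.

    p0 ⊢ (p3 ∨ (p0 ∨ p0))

Derivation trace:
[∨I₂] p0 ⊢ (p3 ∨ (p0 ∨ p0))
  [∨I₁] p0 ⊢ (p0 ∨ p0)
    [Ax] p0 ⊢ p0

Result: YES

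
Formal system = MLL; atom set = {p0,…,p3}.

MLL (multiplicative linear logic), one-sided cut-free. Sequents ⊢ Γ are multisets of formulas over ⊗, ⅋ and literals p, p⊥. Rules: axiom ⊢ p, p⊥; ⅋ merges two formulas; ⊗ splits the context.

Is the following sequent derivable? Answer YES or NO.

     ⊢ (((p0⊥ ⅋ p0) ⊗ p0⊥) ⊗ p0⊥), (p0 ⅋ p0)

Derivation trace:
[⅋]  ⊢ (((p0⊥ ⅋ p0) ⊗ p0⊥) ⊗ p0⊥), (p0 ⅋ p0)
  [⊗]  ⊢ p0, p0, (((p0⊥ ⅋ p0) ⊗ p0⊥) ⊗ p0⊥)
    [⊗]  ⊢ p0, ((p0⊥ ⅋ p0) ⊗ p0⊥)
      [⅋]  ⊢ (p0⊥ ⅋ p0)
        [Ax]  ⊢ p0, p0⊥
      [Ax]  ⊢ p0, p0⊥
    [Ax]  ⊢ p0, p0⊥

Result: YES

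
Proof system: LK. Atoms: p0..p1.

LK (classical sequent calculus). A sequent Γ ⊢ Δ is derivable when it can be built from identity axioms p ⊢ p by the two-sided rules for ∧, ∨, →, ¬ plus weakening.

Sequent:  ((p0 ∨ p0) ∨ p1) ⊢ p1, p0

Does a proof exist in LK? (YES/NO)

Proof tree:
[∨L] ((p0 ∨ p0) ∨ p1) ⊢ p1, p0
  [∨L] (p0 ∨ p0) ⊢ p0
    [Ax] p0 ⊢ p0
    [Ax] p0 ⊢ p0
  [Ax] p1 ⊢ p1

Result: YES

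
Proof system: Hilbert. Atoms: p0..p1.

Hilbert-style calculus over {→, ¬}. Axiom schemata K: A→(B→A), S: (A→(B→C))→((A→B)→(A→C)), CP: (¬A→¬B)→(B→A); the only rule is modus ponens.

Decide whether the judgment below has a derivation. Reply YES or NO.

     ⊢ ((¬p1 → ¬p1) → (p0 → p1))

Enumerate valuations to refute Γ ⊢ Δ:
  v=00: Γ:[] Δ:[((¬p1 → ¬p1) → (p0 → p1))=T] refutes=False
  v=01: Γ:[] Δ:[((¬p1 → ¬p1) → (p0 → p1))=T] refutes=False
  v=10: Γ:[] Δ:[((¬p1 → ¬p1) → (p0 → p1))=F] refutes=True  ← countermodel

Result: NO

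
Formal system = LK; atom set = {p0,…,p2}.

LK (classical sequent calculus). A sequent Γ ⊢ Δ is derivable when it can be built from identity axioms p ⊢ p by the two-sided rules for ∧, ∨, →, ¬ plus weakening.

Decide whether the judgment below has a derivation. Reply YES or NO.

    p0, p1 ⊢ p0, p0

Derivation (root first):
[WL] p0, p1 ⊢ p0, p0
  [WR] p0 ⊢ p0, p0
    [Ax] p0 ⊢ p0

Result: YES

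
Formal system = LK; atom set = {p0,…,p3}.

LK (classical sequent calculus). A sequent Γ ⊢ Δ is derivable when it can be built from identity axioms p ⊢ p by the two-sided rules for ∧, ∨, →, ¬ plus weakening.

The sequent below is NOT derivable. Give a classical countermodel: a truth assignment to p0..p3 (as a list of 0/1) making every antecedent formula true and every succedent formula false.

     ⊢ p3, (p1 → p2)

Enumerate valuations to refute Γ ⊢ Δ:
  v=0000: Γ:[] Δ:[p3=F, (p1 → p2)=T] refutes=False
  v=0001: Γ:[] Δ:[p3=T, (p1 → p2)=T] refutes=False
  v=0010: Γ:[] Δ:[p3=F, (p1 → p2)=T] refutes=False
  v=0011: Γ:[] Δ:[p3=T, (p1 → p2)=T] refutes=False
  v=0100: Γ:[] Δ:[p3=F, (p1 → p2)=F] refutes=True  ← countermodel

Result: [0, 1, 0, 0]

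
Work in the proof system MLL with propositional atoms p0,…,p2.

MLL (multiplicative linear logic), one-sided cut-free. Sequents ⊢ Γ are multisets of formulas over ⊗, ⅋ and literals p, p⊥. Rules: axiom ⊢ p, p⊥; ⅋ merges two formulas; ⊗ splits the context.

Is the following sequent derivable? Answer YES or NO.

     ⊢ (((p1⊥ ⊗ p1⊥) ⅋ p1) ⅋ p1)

Derivation (root first):
[⅋]  ⊢ (((p1⊥ ⊗ p1⊥) ⅋ p1) ⅋ p1)
  [⅋]  ⊢ p1, ((p1⊥ ⊗ p1⊥) ⅋ p1)
    [⊗]  ⊢ p1, p1, (p1⊥ ⊗ p1⊥)
      [Ax]  ⊢ p1, p1⊥
      [Ax]  ⊢ p1, p1⊥

Result: YES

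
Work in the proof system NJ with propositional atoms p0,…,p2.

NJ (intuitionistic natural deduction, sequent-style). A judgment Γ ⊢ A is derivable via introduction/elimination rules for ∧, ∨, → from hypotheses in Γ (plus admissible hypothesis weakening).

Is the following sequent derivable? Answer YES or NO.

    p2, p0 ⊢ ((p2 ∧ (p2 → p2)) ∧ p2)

Derivation (root first):
[∧I] p2, p0 ⊢ ((p2 ∧ (p2 → p2)) ∧ p2)
  [∧I] p2, p0 ⊢ (p2 ∧ (p2 → p2))
    [Ax] p2 ⊢ p2
    [→I] p0 ⊢ (p2 → p2)
      [Wk] p2, p0 ⊢ p2
        [Ax] p2 ⊢ p2
  [Wk] p2, p0 ⊢ p2
    [Ax] p2 ⊢ p2

Result: YES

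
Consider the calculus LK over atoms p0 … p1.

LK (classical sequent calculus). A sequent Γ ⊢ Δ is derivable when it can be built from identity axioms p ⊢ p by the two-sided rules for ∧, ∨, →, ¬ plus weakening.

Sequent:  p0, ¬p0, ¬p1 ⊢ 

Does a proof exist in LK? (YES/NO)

Derivation trace:
[¬L] p0, ¬p0, ¬p1 ⊢ 
  [WR] p0, ¬p0 ⊢ p1
    [¬L] p0, ¬p0 ⊢ 
      [Ax] p0 ⊢ p0

Result: YES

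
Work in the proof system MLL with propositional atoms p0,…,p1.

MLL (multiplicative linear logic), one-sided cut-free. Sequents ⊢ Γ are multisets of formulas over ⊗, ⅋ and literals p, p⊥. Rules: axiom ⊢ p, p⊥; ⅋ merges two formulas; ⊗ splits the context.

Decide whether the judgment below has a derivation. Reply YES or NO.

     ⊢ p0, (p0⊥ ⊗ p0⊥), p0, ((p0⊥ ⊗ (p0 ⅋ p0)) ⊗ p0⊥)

Derivation trace:
[⊗]  ⊢ p0, (p0⊥ ⊗ p0⊥), p0, ((p0⊥ ⊗ (p0 ⅋ p0)) ⊗ p0⊥)
  [⊗]  ⊢ p0, (p0⊥ ⊗ p0⊥), (p0⊥ ⊗ (p0 ⅋ p0))
    [Ax]  ⊢ p0, p0⊥
    [⅋]  ⊢ (p0⊥ ⊗ p0⊥), (p0 ⅋ p0)
      [⊗]  ⊢ p0, p0, (p0⊥ ⊗ p0⊥)
        [Ax]  ⊢ p0, p0⊥
        [Ax]  ⊢ p0, p0⊥
  [Ax]  ⊢ p0, p0⊥

Result: YES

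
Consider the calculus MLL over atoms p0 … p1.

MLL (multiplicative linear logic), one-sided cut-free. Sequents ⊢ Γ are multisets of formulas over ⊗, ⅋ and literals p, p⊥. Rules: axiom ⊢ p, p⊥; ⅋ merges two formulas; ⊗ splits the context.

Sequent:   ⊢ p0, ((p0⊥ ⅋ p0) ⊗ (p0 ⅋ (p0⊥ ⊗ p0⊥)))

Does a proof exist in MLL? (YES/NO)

Derivation trace:
[⊗]  ⊢ p0, ((p0⊥ ⅋ p0) ⊗ (p0 ⅋ (p0⊥ ⊗ p0⊥)))
  [⅋]  ⊢ (p0⊥ ⅋ p0)
    [Ax]  ⊢ p0, p0⊥
  [⅋]  ⊢ p0, (p0 ⅋ (p0⊥ ⊗ p0⊥))
    [⊗]  ⊢ p0, p0, (p0⊥ ⊗ p0⊥)
      [Ax]  ⊢ p0, p0⊥
      [Ax]  ⊢ p0, p0⊥

Result: YES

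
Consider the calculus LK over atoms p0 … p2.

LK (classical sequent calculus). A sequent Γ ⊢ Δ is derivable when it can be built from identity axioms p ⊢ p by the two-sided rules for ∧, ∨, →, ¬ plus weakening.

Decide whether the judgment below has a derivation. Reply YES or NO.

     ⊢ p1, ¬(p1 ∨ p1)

Proof tree:
[¬R]  ⊢ p1, ¬(p1 ∨ p1)
  [∨L] (p1 ∨ p1) ⊢ p1
    [Ax] p1 ⊢ p1
    [WR] p1 ⊢ p1, p1
      [Ax] p1 ⊢ p1

Result: YES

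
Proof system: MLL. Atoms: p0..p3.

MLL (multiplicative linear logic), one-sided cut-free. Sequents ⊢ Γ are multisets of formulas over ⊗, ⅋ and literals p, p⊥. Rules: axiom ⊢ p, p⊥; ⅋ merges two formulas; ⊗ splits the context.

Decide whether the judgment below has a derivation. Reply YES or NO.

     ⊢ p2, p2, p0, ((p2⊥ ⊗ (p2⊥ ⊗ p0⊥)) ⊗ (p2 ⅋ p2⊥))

Derivation trace:
[⊗]  ⊢ p2, p2, p0, ((p2⊥ ⊗ (p2⊥ ⊗ p0⊥)) ⊗ (p2 ⅋ p2⊥))
  [⊗]  ⊢ p2, p2, p0, (p2⊥ ⊗ (p2⊥ ⊗ p0⊥))
    [Ax]  ⊢ p2, p2⊥
    [⊗]  ⊢ p2, p0, (p2⊥ ⊗ p0⊥)
      [Ax]  ⊢ p2, p2⊥
      [Ax]  ⊢ p0, p0⊥
  [⅋]  ⊢ (p2 ⅋ p2⊥)
    [Ax]  ⊢ p2, p2⊥

Result: YES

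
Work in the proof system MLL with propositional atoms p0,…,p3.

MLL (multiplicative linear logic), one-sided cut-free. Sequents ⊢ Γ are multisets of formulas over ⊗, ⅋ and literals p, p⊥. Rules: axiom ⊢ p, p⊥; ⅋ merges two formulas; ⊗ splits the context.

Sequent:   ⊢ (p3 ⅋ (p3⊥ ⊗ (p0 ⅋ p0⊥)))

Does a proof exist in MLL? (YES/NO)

Derivation trace:
[⅋]  ⊢ (p3 ⅋ (p3⊥ ⊗ (p0 ⅋ p0⊥)))
  [⊗]  ⊢ p3, (p3⊥ ⊗ (p0 ⅋ p0⊥))
    [Ax]  ⊢ p3, p3⊥
    [⅋]  ⊢ (p0 ⅋ p0⊥)
      [Ax]  ⊢ p0, p0⊥

Result: YES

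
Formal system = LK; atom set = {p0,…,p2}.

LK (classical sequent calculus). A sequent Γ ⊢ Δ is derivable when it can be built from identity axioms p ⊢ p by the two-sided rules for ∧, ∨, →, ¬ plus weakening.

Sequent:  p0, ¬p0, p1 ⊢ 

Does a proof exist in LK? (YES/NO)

Proof tree:
[WL] p0, ¬p0, p1 ⊢ 
  [¬L] p0, ¬p0 ⊢ 
    [Ax] p0 ⊢ p0

Result: YES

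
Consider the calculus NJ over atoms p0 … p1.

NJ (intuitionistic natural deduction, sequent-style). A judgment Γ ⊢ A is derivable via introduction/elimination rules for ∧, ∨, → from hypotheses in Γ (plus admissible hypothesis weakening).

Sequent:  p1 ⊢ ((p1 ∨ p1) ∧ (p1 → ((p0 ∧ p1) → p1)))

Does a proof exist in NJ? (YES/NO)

Derivation (root first):
[∧I] p1 ⊢ ((p1 ∨ p1) ∧ (p1 → ((p0 ∧ p1) → p1)))
  [∨I₁] p1 ⊢ (p1 ∨ p1)
    [Ax] p1 ⊢ p1
  [→I]  ⊢ (p1 → ((p0 ∧ p1) → p1))
    [→I] p1 ⊢ ((p0 ∧ p1) → p1)
      [Wk] p1, (p0 ∧ p1) ⊢ p1
        [Ax] p1 ⊢ p1

Result: YES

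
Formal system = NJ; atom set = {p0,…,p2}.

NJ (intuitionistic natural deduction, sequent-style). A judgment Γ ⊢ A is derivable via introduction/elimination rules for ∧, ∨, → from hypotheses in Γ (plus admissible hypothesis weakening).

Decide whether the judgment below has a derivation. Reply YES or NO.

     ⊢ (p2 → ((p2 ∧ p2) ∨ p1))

Derivation (root first):
[→I]  ⊢ (p2 → ((p2 ∧ p2) ∨ p1))
  [∨I₁] p2 ⊢ ((p2 ∧ p2) ∨ p1)
    [∧I] p2 ⊢ (p2 ∧ p2)
      [Ax] p2 ⊢ p2
      [Ax] p2 ⊢ p2

Result: YES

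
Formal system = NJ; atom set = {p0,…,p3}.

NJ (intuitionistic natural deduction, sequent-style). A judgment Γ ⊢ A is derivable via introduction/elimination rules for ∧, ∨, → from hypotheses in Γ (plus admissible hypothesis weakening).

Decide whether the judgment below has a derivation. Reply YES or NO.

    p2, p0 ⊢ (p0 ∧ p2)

Derivation trace:
[∧I] p2, p0 ⊢ (p0 ∧ p2)
  [Wk] p0, p2 ⊢ p0
    [Ax] p0 ⊢ p0
  [Ax] p2 ⊢ p2

Result: YES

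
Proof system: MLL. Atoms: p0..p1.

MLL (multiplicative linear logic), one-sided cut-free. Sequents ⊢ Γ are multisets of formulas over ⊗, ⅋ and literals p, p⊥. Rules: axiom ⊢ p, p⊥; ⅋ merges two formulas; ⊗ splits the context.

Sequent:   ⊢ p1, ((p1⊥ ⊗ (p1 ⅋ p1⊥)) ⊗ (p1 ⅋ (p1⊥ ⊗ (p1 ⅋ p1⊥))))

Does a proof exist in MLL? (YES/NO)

Proof tree:
[⊗]  ⊢ p1, ((p1⊥ ⊗ (p1 ⅋ p1⊥)) ⊗ (p1 ⅋ (p1⊥ ⊗ (p1 ⅋ p1⊥))))
  [⊗]  ⊢ p1, (p1⊥ ⊗ (p1 ⅋ p1⊥))
    [Ax]  ⊢ p1, p1⊥
    [⅋]  ⊢ (p1 ⅋ p1⊥)
      [Ax]  ⊢ p1, p1⊥
  [⅋]  ⊢ (p1 ⅋ (p1⊥ ⊗ (p1 ⅋ p1⊥)))
    [⊗]  ⊢ p1, (p1⊥ ⊗ (p1 ⅋ p1⊥))
      [Ax]  ⊢ p1, p1⊥
      [⅋]  ⊢ (p1 ⅋ p1⊥)
        [Ax]  ⊢ p1, p1⊥

Result: YES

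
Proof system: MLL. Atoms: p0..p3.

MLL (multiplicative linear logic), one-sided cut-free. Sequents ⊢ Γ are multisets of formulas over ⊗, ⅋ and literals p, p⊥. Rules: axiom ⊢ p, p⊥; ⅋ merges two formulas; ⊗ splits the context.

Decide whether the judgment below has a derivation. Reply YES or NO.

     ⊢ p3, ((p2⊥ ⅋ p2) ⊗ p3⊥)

Derivation trace:
[⊗]  ⊢ p3, ((p2⊥ ⅋ p2) ⊗ p3⊥)
  [⅋]  ⊢ (p2⊥ ⅋ p2)
    [Ax]  ⊢ p2, p2⊥
  [Ax]  ⊢ p3, p3⊥

Result: YES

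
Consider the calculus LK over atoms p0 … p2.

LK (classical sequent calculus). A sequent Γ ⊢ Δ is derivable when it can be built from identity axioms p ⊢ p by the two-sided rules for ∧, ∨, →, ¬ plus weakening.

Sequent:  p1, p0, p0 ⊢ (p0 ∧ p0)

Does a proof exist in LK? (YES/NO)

Derivation (root first):
[WL] p1, p0, p0 ⊢ (p0 ∧ p0)
  [∧R] p1, p0 ⊢ (p0 ∧ p0)
    [WL] p0, p1 ⊢ p0
      [Ax] p0 ⊢ p0
    [WL] p0, p1 ⊢ p0
      [Ax] p0 ⊢ p0

Result: YES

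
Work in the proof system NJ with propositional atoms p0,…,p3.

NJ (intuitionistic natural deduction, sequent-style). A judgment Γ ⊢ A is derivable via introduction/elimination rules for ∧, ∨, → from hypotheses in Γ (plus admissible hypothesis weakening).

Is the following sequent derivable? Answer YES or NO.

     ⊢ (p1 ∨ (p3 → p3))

Derivation trace:
[∨I₂]  ⊢ (p1 ∨ (p3 → p3))
  [→I]  ⊢ (p3 → p3)
    [Ax] p3 ⊢ p3

Result: YES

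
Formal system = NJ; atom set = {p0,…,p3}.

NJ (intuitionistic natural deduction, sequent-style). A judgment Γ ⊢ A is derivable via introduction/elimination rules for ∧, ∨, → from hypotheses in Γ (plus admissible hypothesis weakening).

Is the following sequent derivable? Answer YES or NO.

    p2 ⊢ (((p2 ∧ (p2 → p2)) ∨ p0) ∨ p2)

Derivation trace:
[∨I₁] p2 ⊢ (((p2 ∧ (p2 → p2)) ∨ p0) ∨ p2)
  [∨I₁] p2 ⊢ ((p2 ∧ (p2 → p2)) ∨ p0)
    [∧I] p2 ⊢ (p2 ∧ (p2 → p2))
      [Ax] p2 ⊢ p2
      [→I]  ⊢ (p2 → p2)
        [Ax] p2 ⊢ p2

Result: YES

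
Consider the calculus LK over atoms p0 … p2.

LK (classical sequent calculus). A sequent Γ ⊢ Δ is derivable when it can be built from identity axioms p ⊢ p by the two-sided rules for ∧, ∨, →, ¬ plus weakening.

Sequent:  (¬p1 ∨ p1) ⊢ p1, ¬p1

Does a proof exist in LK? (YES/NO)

Proof tree:
[∨L] (¬p1 ∨ p1) ⊢ p1, ¬p1
  [¬R] ¬p1 ⊢ ¬p1
    [¬L] p1, ¬p1 ⊢ 
      [Ax] p1 ⊢ p1
  [Ax] p1 ⊢ p1

Result: YES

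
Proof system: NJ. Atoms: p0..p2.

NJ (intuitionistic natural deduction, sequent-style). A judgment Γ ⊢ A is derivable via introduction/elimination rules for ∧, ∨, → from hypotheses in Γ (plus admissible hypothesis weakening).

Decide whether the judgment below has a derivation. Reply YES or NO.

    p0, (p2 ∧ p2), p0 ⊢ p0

Derivation trace:
[Wk] p0, (p2 ∧ p2), p0 ⊢ p0
  [Wk] p0, (p2 ∧ p2) ⊢ p0
    [Ax] p0 ⊢ p0

Result: YES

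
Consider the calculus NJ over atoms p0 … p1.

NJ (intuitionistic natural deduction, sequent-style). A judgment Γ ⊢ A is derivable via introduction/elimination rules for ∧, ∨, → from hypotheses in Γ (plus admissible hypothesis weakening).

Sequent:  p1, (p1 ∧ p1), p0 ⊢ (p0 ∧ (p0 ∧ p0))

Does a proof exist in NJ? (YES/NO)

Proof tree:
[∧I] p1, (p1 ∧ p1), p0 ⊢ (p0 ∧ (p0 ∧ p0))
  [Ax] p0 ⊢ p0
  [Wk] p1, p0, (p1 ∧ p1) ⊢ (p0 ∧ p0)
    [∧I] p1, p0 ⊢ (p0 ∧ p0)
      [Wk] p0, p1 ⊢ p0
        [Ax] p0 ⊢ p0
      [Wk] p0, p1 ⊢ p0
        [Ax] p0 ⊢ p0

Result: YES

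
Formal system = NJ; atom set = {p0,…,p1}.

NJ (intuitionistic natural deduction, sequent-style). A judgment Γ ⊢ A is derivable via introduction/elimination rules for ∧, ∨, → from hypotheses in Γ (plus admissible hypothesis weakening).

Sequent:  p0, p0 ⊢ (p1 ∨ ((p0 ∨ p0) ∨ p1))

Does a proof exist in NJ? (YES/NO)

Derivation trace:
[Wk] p0, p0 ⊢ (p1 ∨ ((p0 ∨ p0) ∨ p1))
  [∨I₂] p0 ⊢ (p1 ∨ ((p0 ∨ p0) ∨ p1))
    [∨I₁] p0 ⊢ ((p0 ∨ p0) ∨ p1)
      [∨I₁] p0 ⊢ (p0 ∨ p0)
        [Ax] p0 ⊢ p0

Result: YES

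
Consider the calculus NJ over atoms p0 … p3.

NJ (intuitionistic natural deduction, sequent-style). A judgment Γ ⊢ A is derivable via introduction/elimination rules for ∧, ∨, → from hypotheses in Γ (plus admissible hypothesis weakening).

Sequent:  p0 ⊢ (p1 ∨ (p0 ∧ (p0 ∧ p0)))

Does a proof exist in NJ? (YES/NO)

Derivation trace:
[∨I₂] p0 ⊢ (p1 ∨ (p0 ∧ (p0 ∧ p0)))
  [∧I] p0 ⊢ (p0 ∧ (p0 ∧ p0))
    [Ax] p0 ⊢ p0
    [∧I] p0 ⊢ (p0 ∧ p0)
      [Ax] p0 ⊢ p0
      [Ax] p0 ⊢ p0

Result: YES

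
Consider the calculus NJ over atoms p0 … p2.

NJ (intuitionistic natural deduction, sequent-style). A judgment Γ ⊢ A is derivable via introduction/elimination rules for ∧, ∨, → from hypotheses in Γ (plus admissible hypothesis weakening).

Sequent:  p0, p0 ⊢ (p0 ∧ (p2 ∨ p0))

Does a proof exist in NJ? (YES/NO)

Derivation (root first):
[Wk] p0, p0 ⊢ (p0 ∧ (p2 ∨ p0))
  [∧I] p0 ⊢ (p0 ∧ (p2 ∨ p0))
    [Ax] p0 ⊢ p0
    [∨I₂] p0 ⊢ (p2 ∨ p0)
      [Ax] p0 ⊢ p0

Result: YES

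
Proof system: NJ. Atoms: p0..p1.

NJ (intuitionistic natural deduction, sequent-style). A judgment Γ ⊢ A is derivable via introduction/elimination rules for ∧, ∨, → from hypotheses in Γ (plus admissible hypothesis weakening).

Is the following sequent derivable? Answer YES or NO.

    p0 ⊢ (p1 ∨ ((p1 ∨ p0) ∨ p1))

Proof tree:
[∨I₂] p0 ⊢ (p1 ∨ ((p1 ∨ p0) ∨ p1))
  [∨I₁] p0 ⊢ ((p1 ∨ p0) ∨ p1)
    [∨I₂] p0 ⊢ (p1 ∨ p0)
      [Ax] p0 ⊢ p0

Result: YES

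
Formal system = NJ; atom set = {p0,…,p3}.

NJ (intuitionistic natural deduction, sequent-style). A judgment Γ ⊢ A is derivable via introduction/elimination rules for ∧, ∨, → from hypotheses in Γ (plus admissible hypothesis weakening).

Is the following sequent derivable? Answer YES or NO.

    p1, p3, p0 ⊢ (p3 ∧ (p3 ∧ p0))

Proof tree:
[∧I] p1, p3, p0 ⊢ (p3 ∧ (p3 ∧ p0))
  [Ax] p3 ⊢ p3
  [Wk] p3, p0, p1 ⊢ (p3 ∧ p0)
    [∧I] p3, p0 ⊢ (p3 ∧ p0)
      [Ax] p3 ⊢ p3
      [Ax] p0 ⊢ p0

Result: YES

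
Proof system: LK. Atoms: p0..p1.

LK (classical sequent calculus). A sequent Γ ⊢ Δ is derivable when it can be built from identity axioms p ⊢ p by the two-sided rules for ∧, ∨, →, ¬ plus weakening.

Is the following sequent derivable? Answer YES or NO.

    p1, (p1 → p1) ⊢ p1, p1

Derivation trace:
[WR] p1, (p1 → p1) ⊢ p1, p1
  [→L] p1, (p1 → p1) ⊢ p1
    [Ax] p1 ⊢ p1
    [Ax] p1 ⊢ p1

Result: YES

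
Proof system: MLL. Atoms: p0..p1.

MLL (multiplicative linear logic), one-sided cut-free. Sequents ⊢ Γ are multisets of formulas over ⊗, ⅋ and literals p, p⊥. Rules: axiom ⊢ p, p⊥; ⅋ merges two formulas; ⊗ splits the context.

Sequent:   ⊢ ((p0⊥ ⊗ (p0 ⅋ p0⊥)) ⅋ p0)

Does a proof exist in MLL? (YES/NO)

Derivation (root first):
[⅋]  ⊢ ((p0⊥ ⊗ (p0 ⅋ p0⊥)) ⅋ p0)
  [⊗]  ⊢ p0, (p0⊥ ⊗ (p0 ⅋ p0⊥))
    [Ax]  ⊢ p0, p0⊥
    [⅋]  ⊢ (p0 ⅋ p0⊥)
      [Ax]  ⊢ p0, p0⊥

Result: YES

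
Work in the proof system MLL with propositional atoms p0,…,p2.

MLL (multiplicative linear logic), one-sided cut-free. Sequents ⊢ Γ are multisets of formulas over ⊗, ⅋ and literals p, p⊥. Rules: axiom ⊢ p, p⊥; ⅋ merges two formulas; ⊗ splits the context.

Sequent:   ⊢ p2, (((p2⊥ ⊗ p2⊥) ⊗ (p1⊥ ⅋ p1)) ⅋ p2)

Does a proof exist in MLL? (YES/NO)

Proof tree:
[⅋]  ⊢ p2, (((p2⊥ ⊗ p2⊥) ⊗ (p1⊥ ⅋ p1)) ⅋ p2)
  [⊗]  ⊢ p2, p2, ((p2⊥ ⊗ p2⊥) ⊗ (p1⊥ ⅋ p1))
    [⊗]  ⊢ p2, p2, (p2⊥ ⊗ p2⊥)
      [Ax]  ⊢ p2, p2⊥
      [Ax]  ⊢ p2, p2⊥
    [⅋]  ⊢ (p1⊥ ⅋ p1)
      [Ax]  ⊢ p1, p1⊥

Result: YES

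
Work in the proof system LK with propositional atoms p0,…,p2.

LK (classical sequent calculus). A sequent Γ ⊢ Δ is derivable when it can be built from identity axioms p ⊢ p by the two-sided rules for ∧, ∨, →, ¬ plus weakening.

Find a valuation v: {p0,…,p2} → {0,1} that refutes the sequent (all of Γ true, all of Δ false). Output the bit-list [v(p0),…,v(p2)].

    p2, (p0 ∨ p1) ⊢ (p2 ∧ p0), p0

Truth-table refutation:
  v=000: Γ:[p2=F, (p0 ∨ p1)=F] Δ:[(p2 ∧ p0)=F, p0=F] refutes=False
  v=001: Γ:[p2=T, (p0 ∨ p1)=F] Δ:[(p2 ∧ p0)=F, p0=F] refutes=False
  v=010: Γ:[p2=F, (p0 ∨ p1)=T] Δ:[(p2 ∧ p0)=F, p0=F] refutes=False
  v=011: Γ:[p2=T, (p0 ∨ p1)=T] Δ:[(p2 ∧ p0)=F, p0=F] refutes=True  ← countermodel

Result: [0, 1, 1]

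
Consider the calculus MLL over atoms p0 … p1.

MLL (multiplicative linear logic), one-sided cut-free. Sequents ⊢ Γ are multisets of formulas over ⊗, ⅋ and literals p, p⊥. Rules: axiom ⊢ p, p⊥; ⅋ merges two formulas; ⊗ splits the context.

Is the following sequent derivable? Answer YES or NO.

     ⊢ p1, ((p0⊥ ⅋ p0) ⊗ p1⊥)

Derivation trace:
[⊗]  ⊢ p1, ((p0⊥ ⅋ p0) ⊗ p1⊥)
  [⅋]  ⊢ (p0⊥ ⅋ p0)
    [Ax]  ⊢ p0, p0⊥
  [Ax]  ⊢ p1, p1⊥

Result: YES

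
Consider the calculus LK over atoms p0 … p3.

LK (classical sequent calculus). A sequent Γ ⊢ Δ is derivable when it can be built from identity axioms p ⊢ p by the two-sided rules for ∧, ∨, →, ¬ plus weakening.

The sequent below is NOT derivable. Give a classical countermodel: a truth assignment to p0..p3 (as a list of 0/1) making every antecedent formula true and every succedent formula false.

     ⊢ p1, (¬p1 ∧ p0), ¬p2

Search for a countermodel by truth-table:
  v=0000: Γ:[] Δ:[p1=F, (¬p1 ∧ p0)=F, ¬p2=T] refutes=False
  v=0001: Γ:[] Δ:[p1=F, (¬p1 ∧ p0)=F, ¬p2=T] refutes=False
  v=0010: Γ:[] Δ:[p1=F, (¬p1 ∧ p0)=F, ¬p2=F] refutes=True  ← countermodel

Result: [0, 0, 1, 0]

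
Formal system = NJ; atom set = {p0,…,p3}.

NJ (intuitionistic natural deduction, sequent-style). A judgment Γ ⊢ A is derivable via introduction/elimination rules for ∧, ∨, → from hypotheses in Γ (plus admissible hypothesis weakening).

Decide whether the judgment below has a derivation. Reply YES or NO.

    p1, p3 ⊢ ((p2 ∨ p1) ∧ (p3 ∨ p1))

Derivation trace:
[∧I] p1, p3 ⊢ ((p2 ∨ p1) ∧ (p3 ∨ p1))
  [∨I₂] p1 ⊢ (p2 ∨ p1)
    [Ax] p1 ⊢ p1
  [Wk] p1, p3 ⊢ (p3 ∨ p1)
    [∨I₂] p1 ⊢ (p3 ∨ p1)
      [Ax] p1 ⊢ p1

Result: YES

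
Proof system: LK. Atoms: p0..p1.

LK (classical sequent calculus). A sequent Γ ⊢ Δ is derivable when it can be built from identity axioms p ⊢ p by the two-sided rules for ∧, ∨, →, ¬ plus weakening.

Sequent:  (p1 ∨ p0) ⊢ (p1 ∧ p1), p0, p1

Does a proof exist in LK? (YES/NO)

Proof tree:
[WR] (p1 ∨ p0) ⊢ (p1 ∧ p1), p0, p1
  [∨L] (p1 ∨ p0) ⊢ (p1 ∧ p1), p0
    [∧R] p1 ⊢ (p1 ∧ p1)
      [Ax] p1 ⊢ p1
      [Ax] p1 ⊢ p1
    [Ax] p0 ⊢ p0

Result: YES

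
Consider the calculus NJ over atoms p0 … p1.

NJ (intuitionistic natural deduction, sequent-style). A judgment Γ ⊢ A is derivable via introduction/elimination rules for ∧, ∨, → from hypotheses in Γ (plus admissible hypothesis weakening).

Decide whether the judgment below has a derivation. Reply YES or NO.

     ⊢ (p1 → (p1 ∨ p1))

Derivation (root first):
[→I]  ⊢ (p1 → (p1 ∨ p1))
  [∨I₁] p1 ⊢ (p1 ∨ p1)
    [Ax] p1 ⊢ p1

Result: YES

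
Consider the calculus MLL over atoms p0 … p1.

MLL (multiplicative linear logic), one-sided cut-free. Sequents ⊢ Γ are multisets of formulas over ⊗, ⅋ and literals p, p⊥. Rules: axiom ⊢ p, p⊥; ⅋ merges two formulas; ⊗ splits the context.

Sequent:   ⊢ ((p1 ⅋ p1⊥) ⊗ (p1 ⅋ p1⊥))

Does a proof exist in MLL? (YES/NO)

Derivation trace:
[⊗]  ⊢ ((p1 ⅋ p1⊥) ⊗ (p1 ⅋ p1⊥))
  [⅋]  ⊢ (p1 ⅋ p1⊥)
    [Ax]  ⊢ p1, p1⊥
  [⅋]  ⊢ (p1 ⅋ p1⊥)
    [Ax]  ⊢ p1, p1⊥

Result: YES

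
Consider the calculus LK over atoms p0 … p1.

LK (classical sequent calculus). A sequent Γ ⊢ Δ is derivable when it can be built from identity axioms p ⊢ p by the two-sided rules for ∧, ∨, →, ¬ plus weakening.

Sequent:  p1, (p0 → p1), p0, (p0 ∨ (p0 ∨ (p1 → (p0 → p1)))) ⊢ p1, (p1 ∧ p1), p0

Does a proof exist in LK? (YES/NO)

Proof tree:
[∨L] p1, (p0 → p1), p0, (p0 ∨ (p0 ∨ (p1 → (p0 → p1)))) ⊢ p1, (p1 ∧ p1), p0
  [Ax] p0 ⊢ p0
  [∨L] p1, p0, (p0 → p1), (p0 ∨ (p1 → (p0 → p1))) ⊢ p1, (p1 ∧ p1)
    [∧R] p1, (p0 → p1), p0 ⊢ (p1 ∧ p1)
      [→L] p0, (p0 → p1) ⊢ p1
        [Ax] p0 ⊢ p0
        [Ax] p1 ⊢ p1
      [Ax] p1 ⊢ p1
    [→L] p1, p0, (p1 → (p0 → p1)) ⊢ p1
      [Ax] p1 ⊢ p1
      [→L] p0, (p0 → p1) ⊢ p1
        [Ax] p0 ⊢ p0
        [Ax] p1 ⊢ p1

Result: YES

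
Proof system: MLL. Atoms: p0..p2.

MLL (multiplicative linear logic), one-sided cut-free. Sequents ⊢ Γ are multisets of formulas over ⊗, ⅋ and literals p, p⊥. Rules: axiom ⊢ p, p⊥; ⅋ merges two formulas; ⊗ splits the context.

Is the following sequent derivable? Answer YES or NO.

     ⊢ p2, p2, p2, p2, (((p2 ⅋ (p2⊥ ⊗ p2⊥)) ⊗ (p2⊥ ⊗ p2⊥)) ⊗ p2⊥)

Derivation trace:
[⊗]  ⊢ p2, p2, p2, p2, (((p2 ⅋ (p2⊥ ⊗ p2⊥)) ⊗ (p2⊥ ⊗ p2⊥)) ⊗ p2⊥)
  [⊗]  ⊢ p2, p2, p2, ((p2 ⅋ (p2⊥ ⊗ p2⊥)) ⊗ (p2⊥ ⊗ p2⊥))
    [⅋]  ⊢ p2, (p2 ⅋ (p2⊥ ⊗ p2⊥))
      [⊗]  ⊢ p2, p2, (p2⊥ ⊗ p2⊥)
        [Ax]  ⊢ p2, p2⊥
        [Ax]  ⊢ p2, p2⊥
    [⊗]  ⊢ p2, p2, (p2⊥ ⊗ p2⊥)
      [Ax]  ⊢ p2, p2⊥
      [Ax]  ⊢ p2, p2⊥
  [Ax]  ⊢ p2, p2⊥

Result: YES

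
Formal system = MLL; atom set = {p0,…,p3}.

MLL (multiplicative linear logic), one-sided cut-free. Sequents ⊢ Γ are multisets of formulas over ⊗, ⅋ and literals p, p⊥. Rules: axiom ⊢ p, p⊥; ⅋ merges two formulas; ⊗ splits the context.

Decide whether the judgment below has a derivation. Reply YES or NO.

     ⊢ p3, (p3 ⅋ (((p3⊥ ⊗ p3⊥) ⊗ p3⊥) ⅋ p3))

Derivation (root first):
[⅋]  ⊢ p3, (p3 ⅋ (((p3⊥ ⊗ p3⊥) ⊗ p3⊥) ⅋ p3))
  [⅋]  ⊢ p3, p3, (((p3⊥ ⊗ p3⊥) ⊗ p3⊥) ⅋ p3)
    [⊗]  ⊢ p3, p3, p3, ((p3⊥ ⊗ p3⊥) ⊗ p3⊥)
      [⊗]  ⊢ p3, p3, (p3⊥ ⊗ p3⊥)
        [Ax]  ⊢ p3, p3⊥
        [Ax]  ⊢ p3, p3⊥
      [Ax]  ⊢ p3, p3⊥

Result: YES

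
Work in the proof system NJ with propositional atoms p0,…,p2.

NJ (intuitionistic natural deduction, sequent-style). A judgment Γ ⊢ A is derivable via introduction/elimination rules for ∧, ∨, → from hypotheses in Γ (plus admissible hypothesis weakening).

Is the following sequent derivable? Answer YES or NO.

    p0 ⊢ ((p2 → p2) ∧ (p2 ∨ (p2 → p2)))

Proof tree:
[∧I] p0 ⊢ ((p2 → p2) ∧ (p2 ∨ (p2 → p2)))
  [→I]  ⊢ (p2 → p2)
    [Ax] p2 ⊢ p2
  [∨I₂] p0 ⊢ (p2 ∨ (p2 → p2))
    [Wk] p0 ⊢ (p2 → p2)
      [→I]  ⊢ (p2 → p2)
        [Ax] p2 ⊢ p2

Result: YES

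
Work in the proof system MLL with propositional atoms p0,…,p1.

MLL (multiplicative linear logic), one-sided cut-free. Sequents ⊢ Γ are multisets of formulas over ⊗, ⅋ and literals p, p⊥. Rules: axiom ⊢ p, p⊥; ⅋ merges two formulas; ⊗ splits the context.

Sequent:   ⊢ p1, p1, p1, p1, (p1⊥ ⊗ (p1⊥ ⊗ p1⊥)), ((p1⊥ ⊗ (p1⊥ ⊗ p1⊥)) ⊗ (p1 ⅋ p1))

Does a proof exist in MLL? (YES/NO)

Derivation (root first):
[⊗]  ⊢ p1, p1, p1, p1, (p1⊥ ⊗ (p1⊥ ⊗ p1⊥)), ((p1⊥ ⊗ (p1⊥ ⊗ p1⊥)) ⊗ (p1 ⅋ p1))
  [⊗]  ⊢ p1, p1, p1, (p1⊥ ⊗ (p1⊥ ⊗ p1⊥))
    [Ax]  ⊢ p1, p1⊥
    [⊗]  ⊢ p1, p1, (p1⊥ ⊗ p1⊥)
      [Ax]  ⊢ p1, p1⊥
      [Ax]  ⊢ p1, p1⊥
  [⅋]  ⊢ p1, (p1⊥ ⊗ (p1⊥ ⊗ p1⊥)), (p1 ⅋ p1)
    [⊗]  ⊢ p1, p1, p1, (p1⊥ ⊗ (p1⊥ ⊗ p1⊥))
      [Ax]  ⊢ p1, p1⊥
      [⊗]  ⊢ p1, p1, (p1⊥ ⊗ p1⊥)
        [Ax]  ⊢ p1, p1⊥
        [Ax]  ⊢ p1, p1⊥

Result: YES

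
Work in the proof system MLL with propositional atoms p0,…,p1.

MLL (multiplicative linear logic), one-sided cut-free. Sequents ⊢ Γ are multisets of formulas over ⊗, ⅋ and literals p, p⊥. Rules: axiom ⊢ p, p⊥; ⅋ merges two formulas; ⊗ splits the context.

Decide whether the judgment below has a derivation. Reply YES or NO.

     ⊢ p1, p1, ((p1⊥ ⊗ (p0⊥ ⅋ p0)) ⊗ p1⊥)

Derivation trace:
[⊗]  ⊢ p1, p1, ((p1⊥ ⊗ (p0⊥ ⅋ p0)) ⊗ p1⊥)
  [⊗]  ⊢ p1, (p1⊥ ⊗ (p0⊥ ⅋ p0))
    [Ax]  ⊢ p1, p1⊥
    [⅋]  ⊢ (p0⊥ ⅋ p0)
      [Ax]  ⊢ p0, p0⊥
  [Ax]  ⊢ p1, p1⊥

Result: YES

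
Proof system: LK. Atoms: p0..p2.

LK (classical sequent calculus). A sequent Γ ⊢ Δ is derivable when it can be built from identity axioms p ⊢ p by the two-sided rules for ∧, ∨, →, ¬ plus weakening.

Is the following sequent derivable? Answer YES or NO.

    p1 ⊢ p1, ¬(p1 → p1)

Proof tree:
[¬R] p1 ⊢ p1, ¬(p1 → p1)
  [→L] p1, (p1 → p1) ⊢ p1
    [Ax] p1 ⊢ p1
    [Ax] p1 ⊢ p1

Result: YES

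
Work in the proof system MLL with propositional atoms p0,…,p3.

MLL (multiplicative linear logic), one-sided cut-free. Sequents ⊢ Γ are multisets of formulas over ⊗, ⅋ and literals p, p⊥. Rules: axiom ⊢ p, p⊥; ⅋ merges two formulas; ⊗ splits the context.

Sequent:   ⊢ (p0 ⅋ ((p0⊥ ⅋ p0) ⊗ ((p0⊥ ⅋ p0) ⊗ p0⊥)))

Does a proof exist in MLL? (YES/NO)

Derivation (root first):
[⅋]  ⊢ (p0 ⅋ ((p0⊥ ⅋ p0) ⊗ ((p0⊥ ⅋ p0) ⊗ p0⊥)))
  [⊗]  ⊢ p0, ((p0⊥ ⅋ p0) ⊗ ((p0⊥ ⅋ p0) ⊗ p0⊥))
    [⅋]  ⊢ (p0⊥ ⅋ p0)
      [Ax]  ⊢ p0, p0⊥
    [⊗]  ⊢ p0, ((p0⊥ ⅋ p0) ⊗ p0⊥)
      [⅋]  ⊢ (p0⊥ ⅋ p0)
        [Ax]  ⊢ p0, p0⊥
      [Ax]  ⊢ p0, p0⊥

Result: YES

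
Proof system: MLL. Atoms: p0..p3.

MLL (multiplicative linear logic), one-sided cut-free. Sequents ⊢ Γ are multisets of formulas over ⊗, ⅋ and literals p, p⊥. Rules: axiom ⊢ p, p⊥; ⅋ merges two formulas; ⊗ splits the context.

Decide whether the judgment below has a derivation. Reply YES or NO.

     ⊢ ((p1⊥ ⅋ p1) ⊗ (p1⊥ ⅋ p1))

Derivation trace:
[⊗]  ⊢ ((p1⊥ ⅋ p1) ⊗ (p1⊥ ⅋ p1))
  [⅋]  ⊢ (p1⊥ ⅋ p1)
    [Ax]  ⊢ p1, p1⊥
  [⅋]  ⊢ (p1⊥ ⅋ p1)
    [Ax]  ⊢ p1, p1⊥

Result: YES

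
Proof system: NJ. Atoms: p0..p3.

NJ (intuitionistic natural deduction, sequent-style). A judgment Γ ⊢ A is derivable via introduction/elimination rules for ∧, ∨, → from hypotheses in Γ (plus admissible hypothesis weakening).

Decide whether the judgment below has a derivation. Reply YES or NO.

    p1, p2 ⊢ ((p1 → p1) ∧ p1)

Proof tree:
[∧I] p1, p2 ⊢ ((p1 → p1) ∧ p1)
  [→I]  ⊢ (p1 → p1)
    [Ax] p1 ⊢ p1
  [Wk] p1, p2 ⊢ p1
    [Ax] p1 ⊢ p1

Result: YES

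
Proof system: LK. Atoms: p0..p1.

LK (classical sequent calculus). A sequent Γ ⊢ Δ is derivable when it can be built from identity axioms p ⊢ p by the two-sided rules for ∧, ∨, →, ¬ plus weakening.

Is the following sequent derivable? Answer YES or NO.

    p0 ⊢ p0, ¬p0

Derivation (root first):
[WL] p0 ⊢ p0, ¬p0
  [¬R]  ⊢ p0, ¬p0
    [Ax] p0 ⊢ p0

Result: YES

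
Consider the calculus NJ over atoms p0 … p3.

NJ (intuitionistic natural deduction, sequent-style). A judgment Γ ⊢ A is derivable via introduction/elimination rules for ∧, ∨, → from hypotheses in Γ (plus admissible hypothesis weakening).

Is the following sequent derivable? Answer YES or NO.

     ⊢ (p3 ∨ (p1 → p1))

Derivation (root first):
[∨I₂]  ⊢ (p3 ∨ (p1 → p1))
  [→I]  ⊢ (p1 → p1)
    [Ax] p1 ⊢ p1

Result: YES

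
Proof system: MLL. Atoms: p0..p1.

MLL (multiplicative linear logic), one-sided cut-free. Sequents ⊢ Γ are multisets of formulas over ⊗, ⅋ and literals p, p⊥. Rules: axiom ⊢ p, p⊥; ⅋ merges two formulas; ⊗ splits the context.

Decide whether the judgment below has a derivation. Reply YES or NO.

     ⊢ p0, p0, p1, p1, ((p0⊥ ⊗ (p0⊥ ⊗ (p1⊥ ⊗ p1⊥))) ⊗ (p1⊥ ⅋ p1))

Derivation trace:
[⊗]  ⊢ p0, p0, p1, p1, ((p0⊥ ⊗ (p0⊥ ⊗ (p1⊥ ⊗ p1⊥))) ⊗ (p1⊥ ⅋ p1))
  [⊗]  ⊢ p0, p0, p1, p1, (p0⊥ ⊗ (p0⊥ ⊗ (p1⊥ ⊗ p1⊥)))
    [Ax]  ⊢ p0, p0⊥
    [⊗]  ⊢ p0, p1, p1, (p0⊥ ⊗ (p1⊥ ⊗ p1⊥))
      [Ax]  ⊢ p0, p0⊥
      [⊗]  ⊢ p1, p1, (p1⊥ ⊗ p1⊥)
        [Ax]  ⊢ p1, p1⊥
        [Ax]  ⊢ p1, p1⊥
  [⅋]  ⊢ (p1⊥ ⅋ p1)
    [Ax]  ⊢ p1, p1⊥

Result: YES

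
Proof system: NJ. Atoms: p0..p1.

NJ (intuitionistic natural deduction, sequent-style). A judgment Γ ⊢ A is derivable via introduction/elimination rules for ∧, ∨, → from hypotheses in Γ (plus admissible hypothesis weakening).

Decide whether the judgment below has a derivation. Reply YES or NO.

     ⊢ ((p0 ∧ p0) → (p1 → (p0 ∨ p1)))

Proof tree:
[→I]  ⊢ ((p0 ∧ p0) → (p1 → (p0 ∨ p1)))
  [Wk] (p0 ∧ p0) ⊢ (p1 → (p0 ∨ p1))
    [→I]  ⊢ (p1 → (p0 ∨ p1))
      [∨I₂] p1 ⊢ (p0 ∨ p1)
        [Ax] p1 ⊢ p1

Result: YES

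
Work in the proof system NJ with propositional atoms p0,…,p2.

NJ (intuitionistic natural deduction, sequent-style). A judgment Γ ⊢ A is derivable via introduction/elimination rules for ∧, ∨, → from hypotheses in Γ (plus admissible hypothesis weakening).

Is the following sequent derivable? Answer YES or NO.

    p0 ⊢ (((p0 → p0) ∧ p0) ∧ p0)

Derivation (root first):
[∧I] p0 ⊢ (((p0 → p0) ∧ p0) ∧ p0)
  [∧I] p0 ⊢ ((p0 → p0) ∧ p0)
    [→I]  ⊢ (p0 → p0)
      [Ax] p0 ⊢ p0
    [Ax] p0 ⊢ p0
  [Ax] p0 ⊢ p0

Result: YES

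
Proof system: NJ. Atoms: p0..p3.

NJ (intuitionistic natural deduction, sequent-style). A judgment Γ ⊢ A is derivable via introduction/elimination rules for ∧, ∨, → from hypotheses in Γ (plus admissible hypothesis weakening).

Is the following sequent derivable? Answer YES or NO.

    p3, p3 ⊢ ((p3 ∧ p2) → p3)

Derivation (root first):
[→I] p3, p3 ⊢ ((p3 ∧ p2) → p3)
  [Wk] p3, (p3 ∧ p2), p3 ⊢ p3
    [Wk] p3, (p3 ∧ p2) ⊢ p3
      [Ax] p3 ⊢ p3

Result: YES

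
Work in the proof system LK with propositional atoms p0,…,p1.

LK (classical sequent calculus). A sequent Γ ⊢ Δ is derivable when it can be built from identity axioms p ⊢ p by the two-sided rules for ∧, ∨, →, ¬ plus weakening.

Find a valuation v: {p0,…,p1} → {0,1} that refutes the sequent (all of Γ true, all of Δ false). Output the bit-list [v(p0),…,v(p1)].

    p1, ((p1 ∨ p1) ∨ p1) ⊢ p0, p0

Search for a countermodel by truth-table:
  v=00: Γ:[p1=F, ((p1 ∨ p1) ∨ p1)=F] Δ:[p0=F, p0=F] refutes=False
  v=01: Γ:[p1=T, ((p1 ∨ p1) ∨ p1)=T] Δ:[p0=F, p0=F] refutes=True  ← countermodel

Result: [0, 1]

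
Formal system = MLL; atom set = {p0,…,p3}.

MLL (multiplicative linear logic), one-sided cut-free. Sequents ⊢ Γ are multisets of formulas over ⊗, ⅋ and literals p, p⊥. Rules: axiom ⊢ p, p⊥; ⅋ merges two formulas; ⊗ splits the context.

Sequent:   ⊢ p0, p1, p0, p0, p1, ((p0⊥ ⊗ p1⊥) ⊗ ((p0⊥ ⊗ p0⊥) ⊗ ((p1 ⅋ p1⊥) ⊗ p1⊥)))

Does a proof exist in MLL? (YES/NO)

Derivation (root first):
[⊗]  ⊢ p0, p1, p0, p0, p1, ((p0⊥ ⊗ p1⊥) ⊗ ((p0⊥ ⊗ p0⊥) ⊗ ((p1 ⅋ p1⊥) ⊗ p1⊥)))
  [⊗]  ⊢ p0, p1, (p0⊥ ⊗ p1⊥)
    [Ax]  ⊢ p0, p0⊥
    [Ax]  ⊢ p1, p1⊥
  [⊗]  ⊢ p0, p0, p1, ((p0⊥ ⊗ p0⊥) ⊗ ((p1 ⅋ p1⊥) ⊗ p1⊥))
    [⊗]  ⊢ p0, p0, (p0⊥ ⊗ p0⊥)
      [Ax]  ⊢ p0, p0⊥
      [Ax]  ⊢ p0, p0⊥
    [⊗]  ⊢ p1, ((p1 ⅋ p1⊥) ⊗ p1⊥)
      [⅋]  ⊢ (p1 ⅋ p1⊥)
        [Ax]  ⊢ p1, p1⊥
      [Ax]  ⊢ p1, p1⊥

Result: YES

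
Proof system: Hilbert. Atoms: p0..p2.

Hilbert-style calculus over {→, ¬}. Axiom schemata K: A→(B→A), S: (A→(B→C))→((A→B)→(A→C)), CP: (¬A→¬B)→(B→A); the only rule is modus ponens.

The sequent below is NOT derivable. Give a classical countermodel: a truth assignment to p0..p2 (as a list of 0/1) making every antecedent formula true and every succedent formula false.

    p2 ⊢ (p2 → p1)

Search for a countermodel by truth-table:
  v=000: Γ:[p2=F] Δ:[(p2 → p1)=T] refutes=False
  v=001: Γ:[p2=T] Δ:[(p2 → p1)=F] refutes=True  ← countermodel

Result: [0, 0, 1]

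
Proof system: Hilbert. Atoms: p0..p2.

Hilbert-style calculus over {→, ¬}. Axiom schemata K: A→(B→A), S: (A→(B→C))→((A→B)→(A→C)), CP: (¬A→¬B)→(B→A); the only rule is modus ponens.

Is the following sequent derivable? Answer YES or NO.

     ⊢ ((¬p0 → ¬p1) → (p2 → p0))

Search for a countermodel by truth-table:
  v=000: Γ:[] Δ:[((¬p0 → ¬p1) → (p2 → p0))=T] refutes=False
  v=001: Γ:[] Δ:[((¬p0 → ¬p1) → (p2 → p0))=F] refutes=True  ← countermodel

Result: NO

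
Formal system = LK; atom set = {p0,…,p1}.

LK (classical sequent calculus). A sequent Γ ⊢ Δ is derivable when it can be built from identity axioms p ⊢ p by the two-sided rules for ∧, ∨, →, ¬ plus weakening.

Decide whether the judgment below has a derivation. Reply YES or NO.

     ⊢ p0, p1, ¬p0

Derivation (root first):
[¬R]  ⊢ p0, p1, ¬p0
  [WR] p0 ⊢ p0, p1
    [Ax] p0 ⊢ p0

Result: YES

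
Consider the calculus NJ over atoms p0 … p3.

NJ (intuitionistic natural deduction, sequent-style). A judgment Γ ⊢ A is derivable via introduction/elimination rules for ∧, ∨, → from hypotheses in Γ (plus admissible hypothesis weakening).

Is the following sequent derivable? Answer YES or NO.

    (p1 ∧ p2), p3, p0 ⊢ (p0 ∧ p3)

Derivation trace:
[∧I] (p1 ∧ p2), p3, p0 ⊢ (p0 ∧ p3)
  [Ax] p0 ⊢ p0
  [Wk] p3, (p1 ∧ p2) ⊢ p3
    [Ax] p3 ⊢ p3

Result: YES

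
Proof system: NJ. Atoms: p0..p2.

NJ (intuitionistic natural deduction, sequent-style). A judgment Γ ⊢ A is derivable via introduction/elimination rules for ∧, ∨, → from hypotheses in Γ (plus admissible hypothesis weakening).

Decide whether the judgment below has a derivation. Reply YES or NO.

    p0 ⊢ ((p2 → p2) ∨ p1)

Derivation (root first):
[∨I₁] p0 ⊢ ((p2 → p2) ∨ p1)
  [Wk] p0 ⊢ (p2 → p2)
    [→I]  ⊢ (p2 → p2)
      [Ax] p2 ⊢ p2

Result: YES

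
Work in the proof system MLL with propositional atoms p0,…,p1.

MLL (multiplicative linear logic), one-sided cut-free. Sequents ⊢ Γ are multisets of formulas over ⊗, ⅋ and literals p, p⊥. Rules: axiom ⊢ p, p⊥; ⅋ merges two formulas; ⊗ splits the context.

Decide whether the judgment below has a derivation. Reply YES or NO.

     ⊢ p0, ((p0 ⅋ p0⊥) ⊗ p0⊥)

Proof tree:
[⊗]  ⊢ p0, ((p0 ⅋ p0⊥) ⊗ p0⊥)
  [⅋]  ⊢ (p0 ⅋ p0⊥)
    [Ax]  ⊢ p0, p0⊥
  [Ax]  ⊢ p0, p0⊥

Result: YES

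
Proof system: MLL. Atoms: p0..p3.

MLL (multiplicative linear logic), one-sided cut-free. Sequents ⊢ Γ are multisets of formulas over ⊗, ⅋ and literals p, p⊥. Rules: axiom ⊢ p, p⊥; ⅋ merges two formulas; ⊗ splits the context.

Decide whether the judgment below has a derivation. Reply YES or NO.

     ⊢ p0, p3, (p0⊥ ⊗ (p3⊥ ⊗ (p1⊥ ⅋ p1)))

Derivation trace:
[⊗]  ⊢ p0, p3, (p0⊥ ⊗ (p3⊥ ⊗ (p1⊥ ⅋ p1)))
  [Ax]  ⊢ p0, p0⊥
  [⊗]  ⊢ p3, (p3⊥ ⊗ (p1⊥ ⅋ p1))
    [Ax]  ⊢ p3, p3⊥
    [⅋]  ⊢ (p1⊥ ⅋ p1)
      [Ax]  ⊢ p1, p1⊥

Result: YES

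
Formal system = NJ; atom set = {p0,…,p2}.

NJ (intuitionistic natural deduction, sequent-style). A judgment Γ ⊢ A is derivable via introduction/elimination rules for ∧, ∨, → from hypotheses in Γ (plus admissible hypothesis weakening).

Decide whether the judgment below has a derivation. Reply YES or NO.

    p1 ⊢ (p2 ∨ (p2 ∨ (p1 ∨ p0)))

Proof tree:
[∨I₂] p1 ⊢ (p2 ∨ (p2 ∨ (p1 ∨ p0)))
  [∨I₂] p1 ⊢ (p2 ∨ (p1 ∨ p0))
    [∨I₁] p1 ⊢ (p1 ∨ p0)
      [Ax] p1 ⊢ p1

Result: YES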